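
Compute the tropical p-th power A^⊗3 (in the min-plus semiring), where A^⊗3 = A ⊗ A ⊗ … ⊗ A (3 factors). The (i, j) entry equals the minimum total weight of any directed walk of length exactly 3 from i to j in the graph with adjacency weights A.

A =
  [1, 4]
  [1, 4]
A^⊗3 =
  [3, 6]
  [3, 6]

Each entry (A^⊗3)_ij equals the minimum over all length-3 walks i = v_0 → v_1 → … → v_3 = j of Σ_t A[v_t][v_{t+1}]. For example, for (i, j) = (0, 1) we minimise over 4 possible intermediate vertex sequences; the minimum is 6, attained along the walk 0 → 0 → 0 → 1.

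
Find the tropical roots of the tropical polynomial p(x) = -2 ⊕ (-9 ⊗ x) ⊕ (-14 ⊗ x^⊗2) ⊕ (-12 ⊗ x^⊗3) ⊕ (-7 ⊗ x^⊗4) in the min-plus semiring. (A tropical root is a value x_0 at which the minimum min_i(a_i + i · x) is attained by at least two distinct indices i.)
Roots: {-5, -2, 5, 7}

Each tropical root is a break point of the lower envelope of the lines y = a_i + i · x (there are 5 lines, with slopes 0, 1, ..., 4). Only the lines that attain the minimum somewhere contribute to roots; other lines are dominated. Here the surviving (envelope) indices are i = 4, i = 3, i = 2, i = 1, i = 0.
Intersections between consecutive envelope lines give the roots: for adjacent envelope indices i < j the intersection is x = (a_i − a_j) / (j − i). Reading off the sorted break points: {-5, -2, 5, 7}.
Verification: at each break x_0, at least two indices attain the minimum of min_i(a_i + i · x_0).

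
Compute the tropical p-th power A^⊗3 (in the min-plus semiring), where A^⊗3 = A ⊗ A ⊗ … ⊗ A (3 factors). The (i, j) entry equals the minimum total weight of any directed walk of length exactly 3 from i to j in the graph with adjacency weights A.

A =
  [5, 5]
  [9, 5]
A^⊗3 =
  [15, 15]
  [19, 15]

Each entry (A^⊗3)_ij equals the minimum over all length-3 walks i = v_0 → v_1 → … → v_3 = j of Σ_t A[v_t][v_{t+1}]. For example, for (i, j) = (0, 1) we minimise over 4 possible intermediate vertex sequences; the minimum is 15, attained along the walk 0 → 0 → 0 → 1.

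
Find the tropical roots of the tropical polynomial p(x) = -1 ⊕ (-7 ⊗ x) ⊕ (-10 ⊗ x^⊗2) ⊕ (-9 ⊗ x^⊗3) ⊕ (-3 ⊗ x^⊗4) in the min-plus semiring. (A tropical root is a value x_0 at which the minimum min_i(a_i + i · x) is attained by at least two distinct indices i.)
Roots: {-6, -1, 3, 6}

Each tropical root is a break point of the lower envelope of the lines y = a_i + i · x (there are 5 lines, with slopes 0, 1, ..., 4). Only the lines that attain the minimum somewhere contribute to roots; other lines are dominated. Here the surviving (envelope) indices are i = 4, i = 3, i = 2, i = 1, i = 0.
Intersections between consecutive envelope lines give the roots: for adjacent envelope indices i < j the intersection is x = (a_i − a_j) / (j − i). Reading off the sorted break points: {-6, -1, 3, 6}.
Verification: at each break x_0, at least two indices attain the minimum of min_i(a_i + i · x_0).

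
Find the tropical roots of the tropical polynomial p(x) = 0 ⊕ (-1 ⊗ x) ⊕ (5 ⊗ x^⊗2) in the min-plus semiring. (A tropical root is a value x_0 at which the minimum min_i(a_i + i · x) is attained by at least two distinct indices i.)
Roots: {-6, 1}

Each tropical root is a break point of the lower envelope of the lines y = a_i + i · x (there are 3 lines, with slopes 0, 1, ..., 2). Only the lines that attain the minimum somewhere contribute to roots; other lines are dominated. Here the surviving (envelope) indices are i = 2, i = 1, i = 0.
Intersections between consecutive envelope lines give the roots: for adjacent envelope indices i < j the intersection is x = (a_i − a_j) / (j − i). Reading off the sorted break points: {-6, 1}.
Verification: at each break x_0, at least two indices attain the minimum of min_i(a_i + i · x_0).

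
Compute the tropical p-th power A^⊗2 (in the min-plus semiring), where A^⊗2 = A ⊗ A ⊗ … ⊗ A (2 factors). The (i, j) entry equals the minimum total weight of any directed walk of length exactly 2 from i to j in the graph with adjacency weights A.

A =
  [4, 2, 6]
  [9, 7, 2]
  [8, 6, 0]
A^⊗2 =
  [8, 6, 4]
  [10, 8, 2]
  [8, 6, 0]

Each entry (A^⊗2)_ij equals the minimum over all length-2 walks i = v_0 → v_1 → … → v_2 = j of Σ_t A[v_t][v_{t+1}]. For example, for (i, j) = (0, 2) we minimise over 3 possible intermediate vertex sequences; the minimum is 4, attained along the walk 0 → 1 → 2.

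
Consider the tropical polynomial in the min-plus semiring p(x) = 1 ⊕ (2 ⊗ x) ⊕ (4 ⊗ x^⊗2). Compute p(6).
p(6) = 1

A tropical monomial a ⊗ x^⊗i evaluates to a + i · x. Evaluating each term at x = 6:
  Term 0 contributes 1 + 0 · 6 = 1
  Term 1 contributes 2 + 1 · 6 = 8
  Term 2 contributes 4 + 2 · 6 = 16
p(6) = ⊕ of these = min[1, 8, 16] = 1.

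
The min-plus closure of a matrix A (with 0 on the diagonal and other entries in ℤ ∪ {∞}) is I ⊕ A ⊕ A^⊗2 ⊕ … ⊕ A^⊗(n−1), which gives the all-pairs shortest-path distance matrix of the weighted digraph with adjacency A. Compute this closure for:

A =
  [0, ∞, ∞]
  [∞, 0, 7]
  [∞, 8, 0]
Closure =
  [0, ∞, ∞]
  [∞, 0, 7]
  [∞, 8, 0]

This is the Floyd-Warshall all-pairs shortest-path computation. For each intermediate vertex k = 0, 1, …, 2, update dist[i][j] ← min(dist[i][j], dist[i][k] + dist[k][j]). The final matrix gives, for each (i, j), the minimum total weight of any directed path from i to j (possibly empty when i = j).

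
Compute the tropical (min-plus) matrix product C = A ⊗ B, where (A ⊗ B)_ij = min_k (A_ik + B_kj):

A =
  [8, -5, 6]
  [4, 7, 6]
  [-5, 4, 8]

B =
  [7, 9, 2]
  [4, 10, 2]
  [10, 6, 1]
A ⊗ B =
  [-1, 5, -3]
  [11, 12, 6]
  [2, 4, -3]

Apply the min-plus product entry-by-entry:
  C[0][0] = min over k of (A[0][0] + B[0][0] = 8 + 7 = 15, A[0][1] + B[1][0] = -5 + 4 = -1, A[0][2] + B[2][0] = 6 + 10 = 16) = -1 (attained at k = 1)
  C[0][1] = min over k of (A[0][0] + B[0][1] = 8 + 9 = 17, A[0][1] + B[1][1] = -5 + 10 = 5, A[0][2] + B[2][1] = 6 + 6 = 12) = 5 (attained at k = 1)
  C[0][2] = min over k of (A[0][0] + B[0][2] = 8 + 2 = 10, A[0][1] + B[1][2] = -5 + 2 = -3, A[0][2] + B[2][2] = 6 + 1 = 7) = -3 (attained at k = 1)
  C[1][0] = min over k of (A[1][0] + B[0][0] = 4 + 7 = 11, A[1][1] + B[1][0] = 7 + 4 = 11, A[1][2] + B[2][0] = 6 + 10 = 16) = 11 (attained at k = 0)
  C[1][1] = min over k of (A[1][0] + B[0][1] = 4 + 9 = 13, A[1][1] + B[1][1] = 7 + 10 = 17, A[1][2] + B[2][1] = 6 + 6 = 12) = 12 (attained at k = 2)
  C[1][2] = min over k of (A[1][0] + B[0][2] = 4 + 2 = 6, A[1][1] + B[1][2] = 7 + 2 = 9, A[1][2] + B[2][2] = 6 + 1 = 7) = 6 (attained at k = 0)
  C[2][0] = min over k of (A[2][0] + B[0][0] = -5 + 7 = 2, A[2][1] + B[1][0] = 4 + 4 = 8, A[2][2] + B[2][0] = 8 + 10 = 18) = 2 (attained at k = 0)
  C[2][1] = min over k of (A[2][0] + B[0][1] = -5 + 9 = 4, A[2][1] + B[1][1] = 4 + 10 = 14, A[2][2] + B[2][1] = 8 + 6 = 14) = 4 (attained at k = 0)
  C[2][2] = min over k of (A[2][0] + B[0][2] = -5 + 2 = -3, A[2][1] + B[1][2] = 4 + 2 = 6, A[2][2] + B[2][2] = 8 + 1 = 9) = -3 (attained at k = 0)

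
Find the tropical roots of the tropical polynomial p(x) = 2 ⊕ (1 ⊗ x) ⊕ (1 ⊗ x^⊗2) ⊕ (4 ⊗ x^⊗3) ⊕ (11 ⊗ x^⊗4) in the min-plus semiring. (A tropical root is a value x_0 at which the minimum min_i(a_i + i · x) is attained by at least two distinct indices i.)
Roots: {-7, -3, 0, 1}

Each tropical root is a break point of the lower envelope of the lines y = a_i + i · x (there are 5 lines, with slopes 0, 1, ..., 4). Only the lines that attain the minimum somewhere contribute to roots; other lines are dominated. Here the surviving (envelope) indices are i = 4, i = 3, i = 2, i = 1, i = 0.
Intersections between consecutive envelope lines give the roots: for adjacent envelope indices i < j the intersection is x = (a_i − a_j) / (j − i). Reading off the sorted break points: {-7, -3, 0, 1}.
Verification: at each break x_0, at least two indices attain the minimum of min_i(a_i + i · x_0).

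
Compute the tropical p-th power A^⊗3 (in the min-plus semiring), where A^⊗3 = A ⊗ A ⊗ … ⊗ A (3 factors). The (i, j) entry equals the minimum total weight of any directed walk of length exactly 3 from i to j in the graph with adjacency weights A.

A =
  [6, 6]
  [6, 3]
A^⊗3 =
  [15, 12]
  [12, 9]

Each entry (A^⊗3)_ij equals the minimum over all length-3 walks i = v_0 → v_1 → … → v_3 = j of Σ_t A[v_t][v_{t+1}]. For example, for (i, j) = (0, 1) we minimise over 4 possible intermediate vertex sequences; the minimum is 12, attained along the walk 0 → 1 → 1 → 1.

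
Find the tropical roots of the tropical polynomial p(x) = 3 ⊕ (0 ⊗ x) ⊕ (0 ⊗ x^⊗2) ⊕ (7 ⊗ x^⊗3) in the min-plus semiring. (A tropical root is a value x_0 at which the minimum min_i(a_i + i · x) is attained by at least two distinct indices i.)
Roots: {-7, 0, 3}

Each tropical root is a break point of the lower envelope of the lines y = a_i + i · x (there are 4 lines, with slopes 0, 1, ..., 3). Only the lines that attain the minimum somewhere contribute to roots; other lines are dominated. Here the surviving (envelope) indices are i = 3, i = 2, i = 1, i = 0.
Intersections between consecutive envelope lines give the roots: for adjacent envelope indices i < j the intersection is x = (a_i − a_j) / (j − i). Reading off the sorted break points: {-7, 0, 3}.
Verification: at each break x_0, at least two indices attain the minimum of min_i(a_i + i · x_0).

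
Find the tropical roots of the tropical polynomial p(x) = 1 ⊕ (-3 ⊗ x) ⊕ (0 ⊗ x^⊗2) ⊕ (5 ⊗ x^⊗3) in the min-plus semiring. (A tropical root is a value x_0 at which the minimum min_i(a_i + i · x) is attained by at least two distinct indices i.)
Roots: {-5, -3, 4}

Each tropical root is a break point of the lower envelope of the lines y = a_i + i · x (there are 4 lines, with slopes 0, 1, ..., 3). Only the lines that attain the minimum somewhere contribute to roots; other lines are dominated. Here the surviving (envelope) indices are i = 3, i = 2, i = 1, i = 0.
Intersections between consecutive envelope lines give the roots: for adjacent envelope indices i < j the intersection is x = (a_i − a_j) / (j − i). Reading off the sorted break points: {-5, -3, 4}.
Verification: at each break x_0, at least two indices attain the minimum of min_i(a_i + i · x_0).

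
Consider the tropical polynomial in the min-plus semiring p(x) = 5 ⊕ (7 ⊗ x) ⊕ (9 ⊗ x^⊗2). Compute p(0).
p(0) = 5

A tropical monomial a ⊗ x^⊗i evaluates to a + i · x. Evaluating each term at x = 0:
  Term 0 contributes 5 + 0 · 0 = 5
  Term 1 contributes 7 + 1 · 0 = 7
  Term 2 contributes 9 + 2 · 0 = 9
p(0) = ⊕ of these = min[5, 7, 9] = 5.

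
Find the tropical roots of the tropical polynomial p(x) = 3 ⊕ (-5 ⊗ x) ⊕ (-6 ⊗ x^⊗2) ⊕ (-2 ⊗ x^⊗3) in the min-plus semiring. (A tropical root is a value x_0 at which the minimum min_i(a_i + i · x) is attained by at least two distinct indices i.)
Roots: {-4, 1, 8}

Each tropical root is a break point of the lower envelope of the lines y = a_i + i · x (there are 4 lines, with slopes 0, 1, ..., 3). Only the lines that attain the minimum somewhere contribute to roots; other lines are dominated. Here the surviving (envelope) indices are i = 3, i = 2, i = 1, i = 0.
Intersections between consecutive envelope lines give the roots: for adjacent envelope indices i < j the intersection is x = (a_i − a_j) / (j − i). Reading off the sorted break points: {-4, 1, 8}.
Verification: at each break x_0, at least two indices attain the minimum of min_i(a_i + i · x_0).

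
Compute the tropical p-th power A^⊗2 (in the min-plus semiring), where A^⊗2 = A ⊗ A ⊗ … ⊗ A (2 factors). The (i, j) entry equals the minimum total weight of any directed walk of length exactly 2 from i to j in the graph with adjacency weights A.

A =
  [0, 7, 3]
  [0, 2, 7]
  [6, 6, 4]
A^⊗2 =
  [0, 7, 3]
  [0, 4, 3]
  [6, 8, 8]

Each entry (A^⊗2)_ij equals the minimum over all length-2 walks i = v_0 → v_1 → … → v_2 = j of Σ_t A[v_t][v_{t+1}]. For example, for (i, j) = (0, 2) we minimise over 3 possible intermediate vertex sequences; the minimum is 3, attained along the walk 0 → 0 → 2.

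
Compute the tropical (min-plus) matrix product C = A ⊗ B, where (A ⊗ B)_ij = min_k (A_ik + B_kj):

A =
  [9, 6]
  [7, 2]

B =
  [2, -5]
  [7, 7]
A ⊗ B =
  [11, 4]
  [9, 2]

Apply the min-plus product entry-by-entry:
  C[0][0] = min over k of (A[0][0] + B[0][0] = 9 + 2 = 11, A[0][1] + B[1][0] = 6 + 7 = 13) = 11 (attained at k = 0)
  C[0][1] = min over k of (A[0][0] + B[0][1] = 9 + -5 = 4, A[0][1] + B[1][1] = 6 + 7 = 13) = 4 (attained at k = 0)
  C[1][0] = min over k of (A[1][0] + B[0][0] = 7 + 2 = 9, A[1][1] + B[1][0] = 2 + 7 = 9) = 9 (attained at k = 0)
  C[1][1] = min over k of (A[1][0] + B[0][1] = 7 + -5 = 2, A[1][1] + B[1][1] = 2 + 7 = 9) = 2 (attained at k = 0)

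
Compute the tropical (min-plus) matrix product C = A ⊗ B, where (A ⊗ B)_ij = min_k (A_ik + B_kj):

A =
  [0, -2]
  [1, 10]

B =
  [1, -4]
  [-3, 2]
A ⊗ B =
  [-5, -4]
  [2, -3]

Apply the min-plus product entry-by-entry:
  C[0][0] = min over k of (A[0][0] + B[0][0] = 0 + 1 = 1, A[0][1] + B[1][0] = -2 + -3 = -5) = -5 (attained at k = 1)
  C[0][1] = min over k of (A[0][0] + B[0][1] = 0 + -4 = -4, A[0][1] + B[1][1] = -2 + 2 = 0) = -4 (attained at k = 0)
  C[1][0] = min over k of (A[1][0] + B[0][0] = 1 + 1 = 2, A[1][1] + B[1][0] = 10 + -3 = 7) = 2 (attained at k = 0)
  C[1][1] = min over k of (A[1][0] + B[0][1] = 1 + -4 = -3, A[1][1] + B[1][1] = 10 + 2 = 12) = -3 (attained at k = 0)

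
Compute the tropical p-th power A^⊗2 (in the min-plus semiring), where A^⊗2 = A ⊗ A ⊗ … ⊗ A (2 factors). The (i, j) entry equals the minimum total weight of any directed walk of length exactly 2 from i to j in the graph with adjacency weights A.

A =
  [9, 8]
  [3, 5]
A^⊗2 =
  [11, 13]
  [8, 10]

Each entry (A^⊗2)_ij equals the minimum over all length-2 walks i = v_0 → v_1 → … → v_2 = j of Σ_t A[v_t][v_{t+1}]. For example, for (i, j) = (0, 1) we minimise over 2 possible intermediate vertex sequences; the minimum is 13, attained along the walk 0 → 1 → 1.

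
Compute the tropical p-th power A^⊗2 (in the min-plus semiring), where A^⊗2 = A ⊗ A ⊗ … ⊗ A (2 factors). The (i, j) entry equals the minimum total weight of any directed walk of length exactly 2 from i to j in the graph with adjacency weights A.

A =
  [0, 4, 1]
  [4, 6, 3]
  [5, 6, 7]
A^⊗2 =
  [0, 4, 1]
  [4, 8, 5]
  [5, 9, 6]

Each entry (A^⊗2)_ij equals the minimum over all length-2 walks i = v_0 → v_1 → … → v_2 = j of Σ_t A[v_t][v_{t+1}]. For example, for (i, j) = (0, 2) we minimise over 3 possible intermediate vertex sequences; the minimum is 1, attained along the walk 0 → 0 → 2.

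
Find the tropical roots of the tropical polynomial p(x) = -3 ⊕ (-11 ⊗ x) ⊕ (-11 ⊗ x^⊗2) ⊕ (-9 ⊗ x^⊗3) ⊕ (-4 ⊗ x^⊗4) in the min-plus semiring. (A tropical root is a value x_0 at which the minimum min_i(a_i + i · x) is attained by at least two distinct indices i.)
Roots: {-5, -2, 0, 8}

Each tropical root is a break point of the lower envelope of the lines y = a_i + i · x (there are 5 lines, with slopes 0, 1, ..., 4). Only the lines that attain the minimum somewhere contribute to roots; other lines are dominated. Here the surviving (envelope) indices are i = 4, i = 3, i = 2, i = 1, i = 0.
Intersections between consecutive envelope lines give the roots: for adjacent envelope indices i < j the intersection is x = (a_i − a_j) / (j − i). Reading off the sorted break points: {-5, -2, 0, 8}.
Verification: at each break x_0, at least two indices attain the minimum of min_i(a_i + i · x_0).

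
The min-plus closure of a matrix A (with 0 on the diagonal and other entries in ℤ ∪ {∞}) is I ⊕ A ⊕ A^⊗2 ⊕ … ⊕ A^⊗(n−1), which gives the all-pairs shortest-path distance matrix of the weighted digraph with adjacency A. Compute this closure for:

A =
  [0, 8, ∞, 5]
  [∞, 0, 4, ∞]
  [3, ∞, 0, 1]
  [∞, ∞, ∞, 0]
Closure =
  [0, 8, 12, 5]
  [7, 0, 4, 5]
  [3, 11, 0, 1]
  [∞, ∞, ∞, 0]

This is the Floyd-Warshall all-pairs shortest-path computation. For each intermediate vertex k = 0, 1, …, 3, update dist[i][j] ← min(dist[i][j], dist[i][k] + dist[k][j]). The final matrix gives, for each (i, j), the minimum total weight of any directed path from i to j (possibly empty when i = j).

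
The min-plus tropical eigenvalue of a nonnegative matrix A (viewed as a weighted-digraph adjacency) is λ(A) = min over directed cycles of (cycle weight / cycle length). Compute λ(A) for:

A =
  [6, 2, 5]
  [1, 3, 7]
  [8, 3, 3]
λ(A) = 3/2

Enumerate directed cycles and compute their means (weight / length). Sample:
  cycle 0 → 0: weight = 6, length = 1, mean = 6/1 ≈ 6.000
  cycle 1 → 1: weight = 3, length = 1, mean = 3/1 ≈ 3.000
  cycle 2 → 2: weight = 3, length = 1, mean = 3/1 ≈ 3.000
  cycle 0 → 1 → 0: weight = 3, length = 2, mean = 3/2 ≈ 1.500
  cycle 0 → 2 → 0: weight = 13, length = 2, mean = 13/2 ≈ 6.500
  cycle 1 → 0 → 1: weight = 3, length = 2, mean = 3/2 ≈ 1.500
Minimum mean = 1.500, attained e.g. along the cycle 0 → 1 → 0 with weight 3 and length 2. So λ(A) = 3/2 = 3/2.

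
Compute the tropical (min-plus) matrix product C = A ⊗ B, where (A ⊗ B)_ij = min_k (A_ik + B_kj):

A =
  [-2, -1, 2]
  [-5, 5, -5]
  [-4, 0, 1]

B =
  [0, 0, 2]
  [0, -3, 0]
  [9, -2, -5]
A ⊗ B =
  [-2, -4, -3]
  [-5, -7, -10]
  [-4, -4, -4]

Apply the min-plus product entry-by-entry:
  C[0][0] = min over k of (A[0][0] + B[0][0] = -2 + 0 = -2, A[0][1] + B[1][0] = -1 + 0 = -1, A[0][2] + B[2][0] = 2 + 9 = 11) = -2 (attained at k = 0)
  C[0][1] = min over k of (A[0][0] + B[0][1] = -2 + 0 = -2, A[0][1] + B[1][1] = -1 + -3 = -4, A[0][2] + B[2][1] = 2 + -2 = 0) = -4 (attained at k = 1)
  C[0][2] = min over k of (A[0][0] + B[0][2] = -2 + 2 = 0, A[0][1] + B[1][2] = -1 + 0 = -1, A[0][2] + B[2][2] = 2 + -5 = -3) = -3 (attained at k = 2)
  C[1][0] = min over k of (A[1][0] + B[0][0] = -5 + 0 = -5, A[1][1] + B[1][0] = 5 + 0 = 5, A[1][2] + B[2][0] = -5 + 9 = 4) = -5 (attained at k = 0)
  C[1][1] = min over k of (A[1][0] + B[0][1] = -5 + 0 = -5, A[1][1] + B[1][1] = 5 + -3 = 2, A[1][2] + B[2][1] = -5 + -2 = -7) = -7 (attained at k = 2)
  C[1][2] = min over k of (A[1][0] + B[0][2] = -5 + 2 = -3, A[1][1] + B[1][2] = 5 + 0 = 5, A[1][2] + B[2][2] = -5 + -5 = -10) = -10 (attained at k = 2)
  C[2][0] = min over k of (A[2][0] + B[0][0] = -4 + 0 = -4, A[2][1] + B[1][0] = 0 + 0 = 0, A[2][2] + B[2][0] = 1 + 9 = 10) = -4 (attained at k = 0)
  C[2][1] = min over k of (A[2][0] + B[0][1] = -4 + 0 = -4, A[2][1] + B[1][1] = 0 + -3 = -3, A[2][2] + B[2][1] = 1 + -2 = -1) = -4 (attained at k = 0)
  C[2][2] = min over k of (A[2][0] + B[0][2] = -4 + 2 = -2, A[2][1] + B[1][2] = 0 + 0 = 0, A[2][2] + B[2][2] = 1 + -5 = -4) = -4 (attained at k = 2)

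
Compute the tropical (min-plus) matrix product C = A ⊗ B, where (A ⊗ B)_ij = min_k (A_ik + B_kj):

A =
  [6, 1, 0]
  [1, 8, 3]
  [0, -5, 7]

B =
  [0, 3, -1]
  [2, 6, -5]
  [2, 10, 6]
A ⊗ B =
  [2, 7, -4]
  [1, 4, 0]
  [-3, 1, -10]

Apply the min-plus product entry-by-entry:
  C[0][0] = min over k of (A[0][0] + B[0][0] = 6 + 0 = 6, A[0][1] + B[1][0] = 1 + 2 = 3, A[0][2] + B[2][0] = 0 + 2 = 2) = 2 (attained at k = 2)
  C[0][1] = min over k of (A[0][0] + B[0][1] = 6 + 3 = 9, A[0][1] + B[1][1] = 1 + 6 = 7, A[0][2] + B[2][1] = 0 + 10 = 10) = 7 (attained at k = 1)
  C[0][2] = min over k of (A[0][0] + B[0][2] = 6 + -1 = 5, A[0][1] + B[1][2] = 1 + -5 = -4, A[0][2] + B[2][2] = 0 + 6 = 6) = -4 (attained at k = 1)
  C[1][0] = min over k of (A[1][0] + B[0][0] = 1 + 0 = 1, A[1][1] + B[1][0] = 8 + 2 = 10, A[1][2] + B[2][0] = 3 + 2 = 5) = 1 (attained at k = 0)
  C[1][1] = min over k of (A[1][0] + B[0][1] = 1 + 3 = 4, A[1][1] + B[1][1] = 8 + 6 = 14, A[1][2] + B[2][1] = 3 + 10 = 13) = 4 (attained at k = 0)
  C[1][2] = min over k of (A[1][0] + B[0][2] = 1 + -1 = 0, A[1][1] + B[1][2] = 8 + -5 = 3, A[1][2] + B[2][2] = 3 + 6 = 9) = 0 (attained at k = 0)
  C[2][0] = min over k of (A[2][0] + B[0][0] = 0 + 0 = 0, A[2][1] + B[1][0] = -5 + 2 = -3, A[2][2] + B[2][0] = 7 + 2 = 9) = -3 (attained at k = 1)
  C[2][1] = min over k of (A[2][0] + B[0][1] = 0 + 3 = 3, A[2][1] + B[1][1] = -5 + 6 = 1, A[2][2] + B[2][1] = 7 + 10 = 17) = 1 (attained at k = 1)
  C[2][2] = min over k of (A[2][0] + B[0][2] = 0 + -1 = -1, A[2][1] + B[1][2] = -5 + -5 = -10, A[2][2] + B[2][2] = 7 + 6 = 13) = -10 (attained at k = 1)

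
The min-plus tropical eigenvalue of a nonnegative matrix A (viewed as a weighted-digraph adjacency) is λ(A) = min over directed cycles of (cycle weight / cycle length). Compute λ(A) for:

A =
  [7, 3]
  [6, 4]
λ(A) = 4

Enumerate directed cycles and compute their means (weight / length). Sample:
  cycle 0 → 0: weight = 7, length = 1, mean = 7/1 ≈ 7.000
  cycle 1 → 1: weight = 4, length = 1, mean = 4/1 ≈ 4.000
  cycle 0 → 1 → 0: weight = 9, length = 2, mean = 9/2 ≈ 4.500
  cycle 1 → 0 → 1: weight = 9, length = 2, mean = 9/2 ≈ 4.500
Minimum mean = 4.000, attained e.g. along the cycle 1 → 1 with weight 4 and length 1. So λ(A) = 4/1 = 4.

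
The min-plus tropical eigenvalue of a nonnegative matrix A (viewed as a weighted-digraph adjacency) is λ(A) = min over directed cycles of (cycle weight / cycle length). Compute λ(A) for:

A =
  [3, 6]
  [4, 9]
λ(A) = 3

Enumerate directed cycles and compute their means (weight / length). Sample:
  cycle 0 → 0: weight = 3, length = 1, mean = 3/1 ≈ 3.000
  cycle 1 → 1: weight = 9, length = 1, mean = 9/1 ≈ 9.000
  cycle 0 → 1 → 0: weight = 10, length = 2, mean = 10/2 ≈ 5.000
  cycle 1 → 0 → 1: weight = 10, length = 2, mean = 10/2 ≈ 5.000
Minimum mean = 3.000, attained e.g. along the cycle 0 → 0 with weight 3 and length 1. So λ(A) = 3/1 = 3.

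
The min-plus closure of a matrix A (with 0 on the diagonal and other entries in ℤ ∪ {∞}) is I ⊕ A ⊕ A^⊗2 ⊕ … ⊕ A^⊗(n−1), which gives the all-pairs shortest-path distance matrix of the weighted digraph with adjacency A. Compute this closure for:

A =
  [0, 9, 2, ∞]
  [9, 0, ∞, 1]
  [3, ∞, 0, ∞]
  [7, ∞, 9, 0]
Closure =
  [0, 9, 2, 10]
  [8, 0, 10, 1]
  [3, 12, 0, 13]
  [7, 16, 9, 0]

This is the Floyd-Warshall all-pairs shortest-path computation. For each intermediate vertex k = 0, 1, …, 3, update dist[i][j] ← min(dist[i][j], dist[i][k] + dist[k][j]). The final matrix gives, for each (i, j), the minimum total weight of any directed path from i to j (possibly empty when i = j).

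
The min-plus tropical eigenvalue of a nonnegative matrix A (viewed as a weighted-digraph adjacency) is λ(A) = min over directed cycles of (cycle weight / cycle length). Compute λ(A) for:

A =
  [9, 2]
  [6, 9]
λ(A) = 4

Enumerate directed cycles and compute their means (weight / length). Sample:
  cycle 0 → 0: weight = 9, length = 1, mean = 9/1 ≈ 9.000
  cycle 1 → 1: weight = 9, length = 1, mean = 9/1 ≈ 9.000
  cycle 0 → 1 → 0: weight = 8, length = 2, mean = 8/2 ≈ 4.000
  cycle 1 → 0 → 1: weight = 8, length = 2, mean = 8/2 ≈ 4.000
Minimum mean = 4.000, attained e.g. along the cycle 0 → 1 → 0 with weight 8 and length 2. So λ(A) = 8/2 = 4.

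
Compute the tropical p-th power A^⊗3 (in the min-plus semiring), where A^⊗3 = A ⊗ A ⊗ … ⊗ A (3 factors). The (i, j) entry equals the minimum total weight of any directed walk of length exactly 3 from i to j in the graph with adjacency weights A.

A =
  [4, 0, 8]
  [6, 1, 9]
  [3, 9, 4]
A^⊗3 =
  [7, 2, 10]
  [8, 3, 11]
  [9, 4, 12]

Each entry (A^⊗3)_ij equals the minimum over all length-3 walks i = v_0 → v_1 → … → v_3 = j of Σ_t A[v_t][v_{t+1}]. For example, for (i, j) = (0, 2) we minimise over 9 possible intermediate vertex sequences; the minimum is 10, attained along the walk 0 → 1 → 1 → 2.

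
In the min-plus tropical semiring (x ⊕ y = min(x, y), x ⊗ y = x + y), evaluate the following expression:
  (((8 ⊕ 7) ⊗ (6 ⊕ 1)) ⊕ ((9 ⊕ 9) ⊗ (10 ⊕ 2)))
(((8 ⊕ 7) ⊗ (6 ⊕ 1)) ⊕ ((9 ⊕ 9) ⊗ (10 ⊕ 2))) = 8

Expand innermost to outermost. Recall ⊕ takes the minimum of its arguments and ⊗ takes their sum. Working out the expression (((8 ⊕ 7) ⊗ (6 ⊕ 1)) ⊕ ((9 ⊕ 9) ⊗ (10 ⊕ 2))) gives 8.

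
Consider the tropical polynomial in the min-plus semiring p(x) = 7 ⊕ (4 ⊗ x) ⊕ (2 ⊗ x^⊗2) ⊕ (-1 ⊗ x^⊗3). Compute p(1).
p(1) = 2

A tropical monomial a ⊗ x^⊗i evaluates to a + i · x. Evaluating each term at x = 1:
  Term 0 contributes 7 + 0 · 1 = 7
  Term 1 contributes 4 + 1 · 1 = 5
  Term 2 contributes 2 + 2 · 1 = 4
  Term 3 contributes -1 + 3 · 1 = 2
p(1) = ⊕ of these = min[7, 5, 4, 2] = 2.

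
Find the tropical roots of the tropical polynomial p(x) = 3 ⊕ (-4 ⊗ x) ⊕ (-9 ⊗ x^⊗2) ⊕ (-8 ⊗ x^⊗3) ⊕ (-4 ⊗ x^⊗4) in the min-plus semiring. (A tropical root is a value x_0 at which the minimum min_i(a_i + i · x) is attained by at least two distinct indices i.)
Roots: {-4, -1, 5, 7}

Each tropical root is a break point of the lower envelope of the lines y = a_i + i · x (there are 5 lines, with slopes 0, 1, ..., 4). Only the lines that attain the minimum somewhere contribute to roots; other lines are dominated. Here the surviving (envelope) indices are i = 4, i = 3, i = 2, i = 1, i = 0.
Intersections between consecutive envelope lines give the roots: for adjacent envelope indices i < j the intersection is x = (a_i − a_j) / (j − i). Reading off the sorted break points: {-4, -1, 5, 7}.
Verification: at each break x_0, at least two indices attain the minimum of min_i(a_i + i · x_0).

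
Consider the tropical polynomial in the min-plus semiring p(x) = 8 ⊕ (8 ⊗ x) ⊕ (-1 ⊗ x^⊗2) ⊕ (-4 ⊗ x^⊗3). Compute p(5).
p(5) = 8

A tropical monomial a ⊗ x^⊗i evaluates to a + i · x. Evaluating each term at x = 5:
  Term 0 contributes 8 + 0 · 5 = 8
  Term 1 contributes 8 + 1 · 5 = 13
  Term 2 contributes -1 + 2 · 5 = 9
  Term 3 contributes -4 + 3 · 5 = 11
p(5) = ⊕ of these = min[8, 13, 9, 11] = 8.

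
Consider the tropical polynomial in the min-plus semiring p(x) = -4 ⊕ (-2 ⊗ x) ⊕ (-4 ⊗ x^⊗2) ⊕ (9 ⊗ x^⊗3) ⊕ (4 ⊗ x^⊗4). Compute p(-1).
p(-1) = -6

A tropical monomial a ⊗ x^⊗i evaluates to a + i · x. Evaluating each term at x = -1:
  Term 0 contributes -4 + 0 · -1 = -4
  Term 1 contributes -2 + 1 · -1 = -3
  Term 2 contributes -4 + 2 · -1 = -6
  Term 3 contributes 9 + 3 · -1 = 6
  Term 4 contributes 4 + 4 · -1 = 0
p(-1) = ⊕ of these = min[-4, -3, -6, 6, 0] = -6.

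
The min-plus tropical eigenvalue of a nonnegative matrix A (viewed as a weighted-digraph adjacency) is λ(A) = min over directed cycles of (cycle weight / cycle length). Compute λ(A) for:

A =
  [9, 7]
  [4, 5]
λ(A) = 5

Enumerate directed cycles and compute their means (weight / length). Sample:
  cycle 0 → 0: weight = 9, length = 1, mean = 9/1 ≈ 9.000
  cycle 1 → 1: weight = 5, length = 1, mean = 5/1 ≈ 5.000
  cycle 0 → 1 → 0: weight = 11, length = 2, mean = 11/2 ≈ 5.500
  cycle 1 → 0 → 1: weight = 11, length = 2, mean = 11/2 ≈ 5.500
Minimum mean = 5.000, attained e.g. along the cycle 1 → 1 with weight 5 and length 1. So λ(A) = 5/1 = 5.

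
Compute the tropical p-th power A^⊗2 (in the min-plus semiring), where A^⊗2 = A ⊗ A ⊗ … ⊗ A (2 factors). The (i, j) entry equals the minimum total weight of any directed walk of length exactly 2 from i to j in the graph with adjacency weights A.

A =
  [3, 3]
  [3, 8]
A^⊗2 =
  [6, 6]
  [6, 6]

Each entry (A^⊗2)_ij equals the minimum over all length-2 walks i = v_0 → v_1 → … → v_2 = j of Σ_t A[v_t][v_{t+1}]. For example, for (i, j) = (0, 1) we minimise over 2 possible intermediate vertex sequences; the minimum is 6, attained along the walk 0 → 0 → 1.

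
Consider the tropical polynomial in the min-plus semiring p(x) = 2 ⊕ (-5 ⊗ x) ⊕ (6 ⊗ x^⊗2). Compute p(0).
p(0) = -5

A tropical monomial a ⊗ x^⊗i evaluates to a + i · x. Evaluating each term at x = 0:
  Term 0 contributes 2 + 0 · 0 = 2
  Term 1 contributes -5 + 1 · 0 = -5
  Term 2 contributes 6 + 2 · 0 = 6
p(0) = ⊕ of these = min[2, -5, 6] = -5.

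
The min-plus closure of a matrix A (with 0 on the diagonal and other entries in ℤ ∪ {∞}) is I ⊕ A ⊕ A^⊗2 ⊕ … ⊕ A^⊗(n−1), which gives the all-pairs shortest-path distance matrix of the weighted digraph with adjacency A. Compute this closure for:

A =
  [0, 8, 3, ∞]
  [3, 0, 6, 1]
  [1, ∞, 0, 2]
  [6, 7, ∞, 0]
Closure =
  [0, 8, 3, 5]
  [3, 0, 6, 1]
  [1, 9, 0, 2]
  [6, 7, 9, 0]

This is the Floyd-Warshall all-pairs shortest-path computation. For each intermediate vertex k = 0, 1, …, 3, update dist[i][j] ← min(dist[i][j], dist[i][k] + dist[k][j]). The final matrix gives, for each (i, j), the minimum total weight of any directed path from i to j (possibly empty when i = j).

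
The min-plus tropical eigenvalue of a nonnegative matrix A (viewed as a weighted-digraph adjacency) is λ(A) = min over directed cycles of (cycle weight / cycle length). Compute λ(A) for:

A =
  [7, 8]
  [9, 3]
λ(A) = 3

Enumerate directed cycles and compute their means (weight / length). Sample:
  cycle 0 → 0: weight = 7, length = 1, mean = 7/1 ≈ 7.000
  cycle 1 → 1: weight = 3, length = 1, mean = 3/1 ≈ 3.000
  cycle 0 → 1 → 0: weight = 17, length = 2, mean = 17/2 ≈ 8.500
  cycle 1 → 0 → 1: weight = 17, length = 2, mean = 17/2 ≈ 8.500
Minimum mean = 3.000, attained e.g. along the cycle 1 → 1 with weight 3 and length 1. So λ(A) = 3/1 = 3.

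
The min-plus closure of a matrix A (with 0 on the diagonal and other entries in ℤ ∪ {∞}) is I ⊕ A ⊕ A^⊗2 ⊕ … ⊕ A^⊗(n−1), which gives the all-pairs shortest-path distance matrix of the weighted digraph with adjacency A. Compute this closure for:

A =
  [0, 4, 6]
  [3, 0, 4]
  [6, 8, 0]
Closure =
  [0, 4, 6]
  [3, 0, 4]
  [6, 8, 0]

This is the Floyd-Warshall all-pairs shortest-path computation. For each intermediate vertex k = 0, 1, …, 2, update dist[i][j] ← min(dist[i][j], dist[i][k] + dist[k][j]). The final matrix gives, for each (i, j), the minimum total weight of any directed path from i to j (possibly empty when i = j).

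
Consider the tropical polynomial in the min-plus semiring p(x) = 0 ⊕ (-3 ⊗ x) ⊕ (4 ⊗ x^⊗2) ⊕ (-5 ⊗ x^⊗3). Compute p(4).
p(4) = 0

A tropical monomial a ⊗ x^⊗i evaluates to a + i · x. Evaluating each term at x = 4:
  Term 0 contributes 0 + 0 · 4 = 0
  Term 1 contributes -3 + 1 · 4 = 1
  Term 2 contributes 4 + 2 · 4 = 12
  Term 3 contributes -5 + 3 · 4 = 7
p(4) = ⊕ of these = min[0, 1, 12, 7] = 0.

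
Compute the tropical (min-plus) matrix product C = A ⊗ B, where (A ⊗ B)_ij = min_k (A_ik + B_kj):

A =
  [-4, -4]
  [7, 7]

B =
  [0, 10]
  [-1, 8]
A ⊗ B =
  [-5, 4]
  [6, 15]

Apply the min-plus product entry-by-entry:
  C[0][0] = min over k of (A[0][0] + B[0][0] = -4 + 0 = -4, A[0][1] + B[1][0] = -4 + -1 = -5) = -5 (attained at k = 1)
  C[0][1] = min over k of (A[0][0] + B[0][1] = -4 + 10 = 6, A[0][1] + B[1][1] = -4 + 8 = 4) = 4 (attained at k = 1)
  C[1][0] = min over k of (A[1][0] + B[0][0] = 7 + 0 = 7, A[1][1] + B[1][0] = 7 + -1 = 6) = 6 (attained at k = 1)
  C[1][1] = min over k of (A[1][0] + B[0][1] = 7 + 10 = 17, A[1][1] + B[1][1] = 7 + 8 = 15) = 15 (attained at k = 1)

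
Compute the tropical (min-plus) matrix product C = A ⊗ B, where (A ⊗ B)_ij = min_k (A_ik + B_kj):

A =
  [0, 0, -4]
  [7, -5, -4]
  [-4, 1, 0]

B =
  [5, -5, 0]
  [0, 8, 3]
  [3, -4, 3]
A ⊗ B =
  [-1, -8, -1]
  [-5, -8, -2]
  [1, -9, -4]

Apply the min-plus product entry-by-entry:
  C[0][0] = min over k of (A[0][0] + B[0][0] = 0 + 5 = 5, A[0][1] + B[1][0] = 0 + 0 = 0, A[0][2] + B[2][0] = -4 + 3 = -1) = -1 (attained at k = 2)
  C[0][1] = min over k of (A[0][0] + B[0][1] = 0 + -5 = -5, A[0][1] + B[1][1] = 0 + 8 = 8, A[0][2] + B[2][1] = -4 + -4 = -8) = -8 (attained at k = 2)
  C[0][2] = min over k of (A[0][0] + B[0][2] = 0 + 0 = 0, A[0][1] + B[1][2] = 0 + 3 = 3, A[0][2] + B[2][2] = -4 + 3 = -1) = -1 (attained at k = 2)
  C[1][0] = min over k of (A[1][0] + B[0][0] = 7 + 5 = 12, A[1][1] + B[1][0] = -5 + 0 = -5, A[1][2] + B[2][0] = -4 + 3 = -1) = -5 (attained at k = 1)
  C[1][1] = min over k of (A[1][0] + B[0][1] = 7 + -5 = 2, A[1][1] + B[1][1] = -5 + 8 = 3, A[1][2] + B[2][1] = -4 + -4 = -8) = -8 (attained at k = 2)
  C[1][2] = min over k of (A[1][0] + B[0][2] = 7 + 0 = 7, A[1][1] + B[1][2] = -5 + 3 = -2, A[1][2] + B[2][2] = -4 + 3 = -1) = -2 (attained at k = 1)
  C[2][0] = min over k of (A[2][0] + B[0][0] = -4 + 5 = 1, A[2][1] + B[1][0] = 1 + 0 = 1, A[2][2] + B[2][0] = 0 + 3 = 3) = 1 (attained at k = 0)
  C[2][1] = min over k of (A[2][0] + B[0][1] = -4 + -5 = -9, A[2][1] + B[1][1] = 1 + 8 = 9, A[2][2] + B[2][1] = 0 + -4 = -4) = -9 (attained at k = 0)
  C[2][2] = min over k of (A[2][0] + B[0][2] = -4 + 0 = -4, A[2][1] + B[1][2] = 1 + 3 = 4, A[2][2] + B[2][2] = 0 + 3 = 3) = -4 (attained at k = 0)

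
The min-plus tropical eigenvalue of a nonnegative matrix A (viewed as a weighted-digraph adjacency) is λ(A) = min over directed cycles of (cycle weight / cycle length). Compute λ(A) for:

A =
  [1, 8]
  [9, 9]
λ(A) = 1

Enumerate directed cycles and compute their means (weight / length). Sample:
  cycle 0 → 0: weight = 1, length = 1, mean = 1/1 ≈ 1.000
  cycle 1 → 1: weight = 9, length = 1, mean = 9/1 ≈ 9.000
  cycle 0 → 1 → 0: weight = 17, length = 2, mean = 17/2 ≈ 8.500
  cycle 1 → 0 → 1: weight = 17, length = 2, mean = 17/2 ≈ 8.500
Minimum mean = 1.000, attained e.g. along the cycle 0 → 0 with weight 1 and length 1. So λ(A) = 1/1 = 1.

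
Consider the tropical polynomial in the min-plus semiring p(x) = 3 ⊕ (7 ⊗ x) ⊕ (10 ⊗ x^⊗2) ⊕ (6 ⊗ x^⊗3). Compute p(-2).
p(-2) = 0

A tropical monomial a ⊗ x^⊗i evaluates to a + i · x. Evaluating each term at x = -2:
  Term 0 contributes 3 + 0 · -2 = 3
  Term 1 contributes 7 + 1 · -2 = 5
  Term 2 contributes 10 + 2 · -2 = 6
  Term 3 contributes 6 + 3 · -2 = 0
p(-2) = ⊕ of these = min[3, 5, 6, 0] = 0.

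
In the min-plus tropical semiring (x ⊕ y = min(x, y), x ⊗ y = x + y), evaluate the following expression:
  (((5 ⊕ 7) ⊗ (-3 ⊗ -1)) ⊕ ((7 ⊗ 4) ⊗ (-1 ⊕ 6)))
(((5 ⊕ 7) ⊗ (-3 ⊗ -1)) ⊕ ((7 ⊗ 4) ⊗ (-1 ⊕ 6))) = 1

Expand innermost to outermost. Recall ⊕ takes the minimum of its arguments and ⊗ takes their sum. Working out the expression (((5 ⊕ 7) ⊗ (-3 ⊗ -1)) ⊕ ((7 ⊗ 4) ⊗ (-1 ⊕ 6))) gives 1.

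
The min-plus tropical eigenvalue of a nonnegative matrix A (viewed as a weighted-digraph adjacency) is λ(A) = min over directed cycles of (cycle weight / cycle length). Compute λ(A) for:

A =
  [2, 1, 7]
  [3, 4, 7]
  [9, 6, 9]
λ(A) = 2

Enumerate directed cycles and compute their means (weight / length). Sample:
  cycle 0 → 0: weight = 2, length = 1, mean = 2/1 ≈ 2.000
  cycle 1 → 1: weight = 4, length = 1, mean = 4/1 ≈ 4.000
  cycle 2 → 2: weight = 9, length = 1, mean = 9/1 ≈ 9.000
  cycle 0 → 1 → 0: weight = 4, length = 2, mean = 4/2 ≈ 2.000
  cycle 0 → 2 → 0: weight = 16, length = 2, mean = 16/2 ≈ 8.000
  cycle 1 → 0 → 1: weight = 4, length = 2, mean = 4/2 ≈ 2.000
Minimum mean = 2.000, attained e.g. along the cycle 0 → 0 with weight 2 and length 1. So λ(A) = 2/1 = 2.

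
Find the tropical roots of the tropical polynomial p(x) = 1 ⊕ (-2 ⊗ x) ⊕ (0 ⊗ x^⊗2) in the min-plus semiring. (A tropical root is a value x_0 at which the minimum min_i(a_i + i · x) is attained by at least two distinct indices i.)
Roots: {-2, 3}

Each tropical root is a break point of the lower envelope of the lines y = a_i + i · x (there are 3 lines, with slopes 0, 1, ..., 2). Only the lines that attain the minimum somewhere contribute to roots; other lines are dominated. Here the surviving (envelope) indices are i = 2, i = 1, i = 0.
Intersections between consecutive envelope lines give the roots: for adjacent envelope indices i < j the intersection is x = (a_i − a_j) / (j − i). Reading off the sorted break points: {-2, 3}.
Verification: at each break x_0, at least two indices attain the minimum of min_i(a_i + i · x_0).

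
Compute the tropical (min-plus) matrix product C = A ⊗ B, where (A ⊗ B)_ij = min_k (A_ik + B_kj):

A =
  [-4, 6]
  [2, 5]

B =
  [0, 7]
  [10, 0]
A ⊗ B =
  [-4, 3]
  [2, 5]

Apply the min-plus product entry-by-entry:
  C[0][0] = min over k of (A[0][0] + B[0][0] = -4 + 0 = -4, A[0][1] + B[1][0] = 6 + 10 = 16) = -4 (attained at k = 0)
  C[0][1] = min over k of (A[0][0] + B[0][1] = -4 + 7 = 3, A[0][1] + B[1][1] = 6 + 0 = 6) = 3 (attained at k = 0)
  C[1][0] = min over k of (A[1][0] + B[0][0] = 2 + 0 = 2, A[1][1] + B[1][0] = 5 + 10 = 15) = 2 (attained at k = 0)
  C[1][1] = min over k of (A[1][0] + B[0][1] = 2 + 7 = 9, A[1][1] + B[1][1] = 5 + 0 = 5) = 5 (attained at k = 1)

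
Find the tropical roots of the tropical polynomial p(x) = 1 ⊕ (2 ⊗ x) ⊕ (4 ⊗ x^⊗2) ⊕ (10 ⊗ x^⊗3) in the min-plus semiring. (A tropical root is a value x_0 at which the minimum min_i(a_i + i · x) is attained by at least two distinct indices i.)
Roots: {-6, -2, -1}

Each tropical root is a break point of the lower envelope of the lines y = a_i + i · x (there are 4 lines, with slopes 0, 1, ..., 3). Only the lines that attain the minimum somewhere contribute to roots; other lines are dominated. Here the surviving (envelope) indices are i = 3, i = 2, i = 1, i = 0.
Intersections between consecutive envelope lines give the roots: for adjacent envelope indices i < j the intersection is x = (a_i − a_j) / (j − i). Reading off the sorted break points: {-6, -2, -1}.
Verification: at each break x_0, at least two indices attain the minimum of min_i(a_i + i · x_0).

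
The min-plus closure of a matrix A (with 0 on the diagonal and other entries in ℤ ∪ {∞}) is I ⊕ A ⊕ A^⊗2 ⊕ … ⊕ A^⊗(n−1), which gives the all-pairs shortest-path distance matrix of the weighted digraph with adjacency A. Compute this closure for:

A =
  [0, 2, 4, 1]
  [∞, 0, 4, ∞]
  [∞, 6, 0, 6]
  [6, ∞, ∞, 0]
Closure =
  [0, 2, 4, 1]
  [16, 0, 4, 10]
  [12, 6, 0, 6]
  [6, 8, 10, 0]

This is the Floyd-Warshall all-pairs shortest-path computation. For each intermediate vertex k = 0, 1, …, 3, update dist[i][j] ← min(dist[i][j], dist[i][k] + dist[k][j]). The final matrix gives, for each (i, j), the minimum total weight of any directed path from i to j (possibly empty when i = j).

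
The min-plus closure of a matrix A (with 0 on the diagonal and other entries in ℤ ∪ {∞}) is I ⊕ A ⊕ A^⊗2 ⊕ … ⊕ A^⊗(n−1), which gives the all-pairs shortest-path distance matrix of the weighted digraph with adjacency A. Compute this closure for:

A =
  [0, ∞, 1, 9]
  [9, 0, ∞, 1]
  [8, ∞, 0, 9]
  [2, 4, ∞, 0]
Closure =
  [0, 13, 1, 9]
  [3, 0, 4, 1]
  [8, 13, 0, 9]
  [2, 4, 3, 0]

This is the Floyd-Warshall all-pairs shortest-path computation. For each intermediate vertex k = 0, 1, …, 3, update dist[i][j] ← min(dist[i][j], dist[i][k] + dist[k][j]). The final matrix gives, for each (i, j), the minimum total weight of any directed path from i to j (possibly empty when i = j).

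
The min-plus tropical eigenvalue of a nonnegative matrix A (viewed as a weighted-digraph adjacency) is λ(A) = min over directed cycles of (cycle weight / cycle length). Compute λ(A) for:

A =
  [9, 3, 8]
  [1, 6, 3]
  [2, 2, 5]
λ(A) = 2

Enumerate directed cycles and compute their means (weight / length). Sample:
  cycle 0 → 0: weight = 9, length = 1, mean = 9/1 ≈ 9.000
  cycle 1 → 1: weight = 6, length = 1, mean = 6/1 ≈ 6.000
  cycle 2 → 2: weight = 5, length = 1, mean = 5/1 ≈ 5.000
  cycle 0 → 1 → 0: weight = 4, length = 2, mean = 4/2 ≈ 2.000
  cycle 0 → 2 → 0: weight = 10, length = 2, mean = 10/2 ≈ 5.000
  cycle 1 → 0 → 1: weight = 4, length = 2, mean = 4/2 ≈ 2.000
Minimum mean = 2.000, attained e.g. along the cycle 0 → 1 → 0 with weight 4 and length 2. So λ(A) = 4/2 = 2.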